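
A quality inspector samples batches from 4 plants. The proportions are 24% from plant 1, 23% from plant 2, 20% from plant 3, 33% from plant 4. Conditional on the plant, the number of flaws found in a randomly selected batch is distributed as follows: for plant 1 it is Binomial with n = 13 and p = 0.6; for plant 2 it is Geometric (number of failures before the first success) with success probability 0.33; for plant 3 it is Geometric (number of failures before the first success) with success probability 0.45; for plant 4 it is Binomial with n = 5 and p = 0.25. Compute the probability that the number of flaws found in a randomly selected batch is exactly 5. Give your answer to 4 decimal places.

Conditional on each plant, P(X = 5): 1: 0.0655865; 2: 0.0445541; 3: 0.0226478; 4: 0.000976562.
By total probability, P(X = 5) = 0.24·0.0655865 + 0.23·0.0445541 + 0.2·0.0226478 + 0.33·0.000976562 = 0.03084.

0.0308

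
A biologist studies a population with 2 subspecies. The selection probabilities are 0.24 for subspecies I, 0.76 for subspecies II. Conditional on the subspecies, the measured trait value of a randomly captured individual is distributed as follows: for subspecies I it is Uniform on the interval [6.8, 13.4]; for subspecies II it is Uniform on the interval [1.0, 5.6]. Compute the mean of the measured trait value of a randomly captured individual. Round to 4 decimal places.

Component means — I: 10.1; II: 3.3.
E[X] = 0.24·10.1 + 0.76·3.3 = 4.932.

4.9320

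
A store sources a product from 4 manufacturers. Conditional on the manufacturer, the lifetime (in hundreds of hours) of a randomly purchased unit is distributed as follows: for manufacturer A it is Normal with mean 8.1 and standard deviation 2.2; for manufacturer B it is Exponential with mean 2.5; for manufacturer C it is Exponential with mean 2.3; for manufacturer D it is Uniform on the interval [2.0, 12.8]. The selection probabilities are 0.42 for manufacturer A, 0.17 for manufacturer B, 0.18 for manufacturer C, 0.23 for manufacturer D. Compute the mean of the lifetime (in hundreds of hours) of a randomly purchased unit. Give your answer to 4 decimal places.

Component means — A: 8.1; B: 2.5; C: 2.3; D: 7.4.
E[X] = 0.42·8.1 + 0.17·2.5 + 0.18·2.3 + 0.23·7.4 = 5.943.

5.9430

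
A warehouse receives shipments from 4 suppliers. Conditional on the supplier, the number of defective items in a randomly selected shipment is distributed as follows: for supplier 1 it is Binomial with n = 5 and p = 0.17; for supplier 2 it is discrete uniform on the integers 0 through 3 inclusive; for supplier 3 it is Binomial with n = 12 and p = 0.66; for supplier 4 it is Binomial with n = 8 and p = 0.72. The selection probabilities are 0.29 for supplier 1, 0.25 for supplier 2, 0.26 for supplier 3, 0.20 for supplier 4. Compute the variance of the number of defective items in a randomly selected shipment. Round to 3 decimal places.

Per component, 1: μ=0.85, E[X²]=1.428; 2: μ=1.5, E[X²]=3.5; 3: μ=7.92, E[X²]=65.4192; 4: μ=5.76, E[X²]=34.7904.
E[X] = 0.29·0.85 + 0.25·1.5 + 0.26·7.92 + 0.2·5.76 = 3.8327.
E[X²] = 0.29·1.428 + 0.25·3.5 + 0.26·65.4192 + 0.2·34.7904 = 25.2562.
Var(X) = E[X²] − (E[X])² = 25.2562 − 14.6896 = 10.5666.

10.567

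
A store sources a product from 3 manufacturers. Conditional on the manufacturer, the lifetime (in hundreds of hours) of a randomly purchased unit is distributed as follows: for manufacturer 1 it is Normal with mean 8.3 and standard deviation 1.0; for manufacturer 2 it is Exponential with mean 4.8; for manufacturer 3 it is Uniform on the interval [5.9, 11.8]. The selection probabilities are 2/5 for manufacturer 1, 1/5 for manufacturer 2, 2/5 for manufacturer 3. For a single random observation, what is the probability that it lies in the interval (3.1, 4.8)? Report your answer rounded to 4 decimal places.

Conditional on each manufacturer, P(3.1 < X < 4.8): 1: 0.000232529; 2: 0.156346; 3: 0.
By total probability, P(3.1 < X < 4.8) = 0.4·0.000232529 + 0.2·0.156346 + 0.4·0 = 0.0313622.

0.0314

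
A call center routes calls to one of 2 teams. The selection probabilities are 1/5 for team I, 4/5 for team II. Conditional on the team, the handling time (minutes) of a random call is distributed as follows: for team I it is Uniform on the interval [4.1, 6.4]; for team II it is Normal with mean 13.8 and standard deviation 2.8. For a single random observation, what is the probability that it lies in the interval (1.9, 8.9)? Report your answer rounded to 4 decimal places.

0.2320

Conditional on each team, P(1.9 < X < 8.9): I: 1; II: 0.0400485.
By total probability, P(1.9 < X < 8.9) = 0.2·1 + 0.8·0.0400485 = 0.232039.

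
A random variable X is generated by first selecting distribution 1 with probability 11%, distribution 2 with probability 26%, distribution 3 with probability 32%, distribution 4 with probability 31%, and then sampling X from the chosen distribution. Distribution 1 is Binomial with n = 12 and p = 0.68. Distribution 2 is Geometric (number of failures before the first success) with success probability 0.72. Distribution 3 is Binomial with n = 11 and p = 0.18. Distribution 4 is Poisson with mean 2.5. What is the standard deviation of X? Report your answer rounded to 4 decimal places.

Per component, 1: μ=8.16, E[X²]=69.1968; 2: μ=0.388889, E[X²]=0.691358; 3: μ=1.98, E[X²]=5.544; 4: μ=2.5, E[X²]=8.75.
E[X] = 0.11·8.16 + 0.26·0.388889 + 0.32·1.98 + 0.31·2.5 = 2.40731.
E[X²] = 0.11·69.1968 + 0.26·0.691358 + 0.32·5.544 + 0.31·8.75 = 12.278.
Var(X) = E[X²] − (E[X])² = 12.278 − 5.79515 = 6.48283.
SD(X) = √6.48283 = 2.54614.

2.5461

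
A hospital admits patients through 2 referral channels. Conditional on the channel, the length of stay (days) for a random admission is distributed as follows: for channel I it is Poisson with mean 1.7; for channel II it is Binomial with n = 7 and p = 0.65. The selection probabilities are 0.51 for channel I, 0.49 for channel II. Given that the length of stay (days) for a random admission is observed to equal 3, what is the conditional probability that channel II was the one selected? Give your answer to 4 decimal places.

Likelihoods P(X=3 | ·): I: 0.149587; II: 0.144238.
Posterior ∝ prior × likelihood. Numerator for II: 0.49·0.144238 = 0.0706767.
Normalizing constant: 0.51·0.149587 + 0.49·0.144238 = 0.146966.
P(II | observation) = 0.0706767 / 0.146966 = 0.480904.

0.4809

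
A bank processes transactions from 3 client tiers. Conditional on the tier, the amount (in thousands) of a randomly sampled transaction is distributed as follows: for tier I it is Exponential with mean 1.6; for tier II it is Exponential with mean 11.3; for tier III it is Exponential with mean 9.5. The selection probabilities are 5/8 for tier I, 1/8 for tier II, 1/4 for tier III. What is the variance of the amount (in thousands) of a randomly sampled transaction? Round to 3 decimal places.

Per component, I: μ=1.6, E[X²]=5.12; II: μ=11.3, E[X²]=255.38; III: μ=9.5, E[X²]=180.5.
E[X] = 0.625·1.6 + 0.125·11.3 + 0.25·9.5 = 4.7875.
E[X²] = 0.625·5.12 + 0.125·255.38 + 0.25·180.5 = 80.2475.
Var(X) = E[X²] − (E[X])² = 80.2475 − 22.9202 = 57.3273.

57.327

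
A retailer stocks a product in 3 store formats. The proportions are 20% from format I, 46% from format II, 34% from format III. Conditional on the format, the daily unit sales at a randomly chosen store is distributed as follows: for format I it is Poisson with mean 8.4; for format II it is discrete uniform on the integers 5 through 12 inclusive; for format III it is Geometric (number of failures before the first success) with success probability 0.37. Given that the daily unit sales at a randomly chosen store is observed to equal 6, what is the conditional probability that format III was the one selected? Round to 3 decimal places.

Likelihoods P(X=6 | ·): I: 0.109716; II: 0.125; III: 0.0231337.
Posterior ∝ prior × likelihood. Numerator for III: 0.34·0.0231337 = 0.00786546.
Normalizing constant: 0.2·0.109716 + 0.46·0.125 + 0.34·0.0231337 = 0.0873086.
P(III | observation) = 0.00786546 / 0.0873086 = 0.090088.

0.090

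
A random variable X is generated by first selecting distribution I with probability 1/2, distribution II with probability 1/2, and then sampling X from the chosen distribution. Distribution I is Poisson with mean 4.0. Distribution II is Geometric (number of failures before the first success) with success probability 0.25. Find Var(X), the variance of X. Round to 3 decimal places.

Per component, I: μ=4, E[X²]=20; II: μ=3, E[X²]=21.
E[X] = 0.5·4 + 0.5·3 = 3.5.
E[X²] = 0.5·20 + 0.5·21 = 20.5.
Var(X) = E[X²] − (E[X])² = 20.5 − 12.25 = 8.25.

8.250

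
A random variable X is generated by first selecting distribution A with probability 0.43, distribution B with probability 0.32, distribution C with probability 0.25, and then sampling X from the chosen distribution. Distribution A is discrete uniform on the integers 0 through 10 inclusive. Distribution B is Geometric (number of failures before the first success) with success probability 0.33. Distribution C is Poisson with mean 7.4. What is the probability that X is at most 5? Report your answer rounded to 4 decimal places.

Conditional on each component, P(X ≤ 5): A: 0.545455; B: 0.909542; C: 0.252557.
By total probability, P(X ≤ 5) = 0.43·0.545455 + 0.32·0.909542 + 0.25·0.252557 = 0.588738.

0.5887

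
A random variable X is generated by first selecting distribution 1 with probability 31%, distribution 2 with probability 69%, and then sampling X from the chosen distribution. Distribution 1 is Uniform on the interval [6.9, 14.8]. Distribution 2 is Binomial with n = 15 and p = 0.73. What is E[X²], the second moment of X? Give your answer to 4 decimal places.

For each component E[X²] = Var + (mean)², giving 1: 122.923; 2: 122.859.
Overall E[X²] = 0.31·122.923 + 0.69·122.859 = 122.879.

122.8789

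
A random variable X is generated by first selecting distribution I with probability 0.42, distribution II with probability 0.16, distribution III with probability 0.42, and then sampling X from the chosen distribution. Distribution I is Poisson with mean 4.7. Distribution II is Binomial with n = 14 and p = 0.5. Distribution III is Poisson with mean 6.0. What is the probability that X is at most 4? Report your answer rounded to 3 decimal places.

Conditional on each component, P(X ≤ 4): I: 0.494609; II: 0.0897827; III: 0.285057.
By total probability, P(X ≤ 4) = 0.42·0.494609 + 0.16·0.0897827 + 0.42·0.285057 = 0.341825.

0.342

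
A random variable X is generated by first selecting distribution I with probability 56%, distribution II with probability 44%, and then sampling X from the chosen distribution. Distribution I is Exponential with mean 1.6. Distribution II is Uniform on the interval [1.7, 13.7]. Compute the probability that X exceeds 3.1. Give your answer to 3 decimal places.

Conditional on each component, P(X > 3.1): I: 0.144064; II: 0.883333.
By total probability, P(X > 3.1) = 0.56·0.144064 + 0.44·0.883333 = 0.469342.

0.469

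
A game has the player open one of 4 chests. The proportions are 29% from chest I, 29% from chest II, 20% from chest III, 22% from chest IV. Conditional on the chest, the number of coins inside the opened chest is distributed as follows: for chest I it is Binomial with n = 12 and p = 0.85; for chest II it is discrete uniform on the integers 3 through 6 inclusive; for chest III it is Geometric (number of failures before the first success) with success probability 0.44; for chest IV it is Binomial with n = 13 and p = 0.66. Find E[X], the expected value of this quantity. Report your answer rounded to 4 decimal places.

Component means — I: 10.2; II: 4.5; III: 1.27273; IV: 8.58.
E[X] = 0.29·10.2 + 0.29·4.5 + 0.2·1.27273 + 0.22·8.58 = 6.40515.

6.4051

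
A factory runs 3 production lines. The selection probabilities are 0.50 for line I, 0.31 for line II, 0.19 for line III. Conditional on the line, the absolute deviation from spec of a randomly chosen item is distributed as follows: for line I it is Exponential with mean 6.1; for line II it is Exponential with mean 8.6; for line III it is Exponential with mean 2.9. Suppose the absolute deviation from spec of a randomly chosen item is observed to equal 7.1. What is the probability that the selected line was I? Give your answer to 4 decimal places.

Likelihoods f(7.1 | ·): I: 0.0511894; II: 0.0509279; III: 0.0298078.
Posterior ∝ prior × likelihood. Numerator for I: 0.5·0.0511894 = 0.0255947.
Normalizing constant: 0.5·0.0511894 + 0.31·0.0509279 + 0.19·0.0298078 = 0.0470458.
P(I | observation) = 0.0255947 / 0.0470458 = 0.544037.

0.5440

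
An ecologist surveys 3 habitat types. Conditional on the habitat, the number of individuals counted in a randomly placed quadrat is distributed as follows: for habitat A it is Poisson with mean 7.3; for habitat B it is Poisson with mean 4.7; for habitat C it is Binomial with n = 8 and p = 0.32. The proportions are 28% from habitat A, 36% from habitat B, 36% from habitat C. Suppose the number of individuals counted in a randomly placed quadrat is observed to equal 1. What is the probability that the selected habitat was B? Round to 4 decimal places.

Likelihoods P(X=1 | ·): A: 0.00493143; B: 0.0427478; C: 0.172109.
Posterior ∝ prior × likelihood. Numerator for B: 0.36·0.0427478 = 0.0153892.
Normalizing constant: 0.28·0.00493143 + 0.36·0.0427478 + 0.36·0.172109 = 0.0787291.
P(B | observation) = 0.0153892 / 0.0787291 = 0.19547.

0.1955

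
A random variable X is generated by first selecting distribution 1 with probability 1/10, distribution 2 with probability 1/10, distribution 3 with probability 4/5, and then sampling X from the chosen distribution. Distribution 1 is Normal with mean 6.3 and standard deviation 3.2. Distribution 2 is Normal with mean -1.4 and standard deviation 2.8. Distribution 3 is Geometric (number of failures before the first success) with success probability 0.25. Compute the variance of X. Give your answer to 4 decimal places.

Per component, 1: μ=6.3, E[X²]=49.93; 2: μ=-1.4, E[X²]=9.8; 3: μ=3, E[X²]=21.
E[X] = 0.1·6.3 + 0.1·-1.4 + 0.8·3 = 2.89.
E[X²] = 0.1·49.93 + 0.1·9.8 + 0.8·21 = 22.773.
Var(X) = E[X²] − (E[X])² = 22.773 − 8.3521 = 14.4209.

14.4209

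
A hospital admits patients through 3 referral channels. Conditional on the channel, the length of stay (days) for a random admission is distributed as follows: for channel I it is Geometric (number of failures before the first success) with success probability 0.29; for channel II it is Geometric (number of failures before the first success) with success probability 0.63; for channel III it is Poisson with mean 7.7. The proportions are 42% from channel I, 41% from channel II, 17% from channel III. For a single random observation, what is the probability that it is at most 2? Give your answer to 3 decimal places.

0.662

Conditional on each channel, P(X ≤ 2): I: 0.642089; II: 0.949347; III: 0.0173637.
By total probability, P(X ≤ 2) = 0.42·0.642089 + 0.41·0.949347 + 0.17·0.0173637 = 0.661861.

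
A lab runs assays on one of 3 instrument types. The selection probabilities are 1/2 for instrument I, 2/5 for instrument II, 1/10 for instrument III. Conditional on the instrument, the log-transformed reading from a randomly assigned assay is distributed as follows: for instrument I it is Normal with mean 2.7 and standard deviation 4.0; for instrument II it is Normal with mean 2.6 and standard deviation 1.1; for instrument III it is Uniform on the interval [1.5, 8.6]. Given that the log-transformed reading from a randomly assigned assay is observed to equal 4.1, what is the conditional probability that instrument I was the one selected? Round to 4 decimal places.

0.3967

Likelihoods f(4.1 | ·): I: 0.0938101; II: 0.14313; III: 0.140845.
Posterior ∝ prior × likelihood. Numerator for I: 0.5·0.0938101 = 0.046905.
Normalizing constant: 0.5·0.0938101 + 0.4·0.14313 + 0.1·0.140845 = 0.118242.
P(I | observation) = 0.046905 / 0.118242 = 0.396688.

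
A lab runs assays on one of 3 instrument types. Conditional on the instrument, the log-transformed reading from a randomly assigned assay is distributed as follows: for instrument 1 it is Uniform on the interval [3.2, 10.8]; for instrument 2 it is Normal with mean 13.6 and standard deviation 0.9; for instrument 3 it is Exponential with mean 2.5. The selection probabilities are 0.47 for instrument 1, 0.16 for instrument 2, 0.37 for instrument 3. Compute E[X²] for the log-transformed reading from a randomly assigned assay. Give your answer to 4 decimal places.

For each component E[X²] = Var + (mean)², giving 1: 53.8133; 2: 185.77; 3: 12.5.
Overall E[X²] = 0.47·53.8133 + 0.16·185.77 + 0.37·12.5 = 59.6405.

59.6405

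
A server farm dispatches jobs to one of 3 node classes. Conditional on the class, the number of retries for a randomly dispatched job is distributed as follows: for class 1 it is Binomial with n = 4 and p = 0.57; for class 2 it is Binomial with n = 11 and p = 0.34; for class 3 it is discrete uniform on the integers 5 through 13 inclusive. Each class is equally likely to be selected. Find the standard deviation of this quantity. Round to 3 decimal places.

3.421

Per component, 1: μ=2.28, E[X²]=6.1788; 2: μ=3.74, E[X²]=16.456; 3: μ=9, E[X²]=87.6667.
E[X] = 0.333333·2.28 + 0.333333·3.74 + 0.333333·9 = 5.00667.
E[X²] = 0.333333·6.1788 + 0.333333·16.456 + 0.333333·87.6667 = 36.7672.
Var(X) = E[X²] − (E[X])² = 36.7672 − 25.0667 = 11.7004.
SD(X) = √11.7004 = 3.42059.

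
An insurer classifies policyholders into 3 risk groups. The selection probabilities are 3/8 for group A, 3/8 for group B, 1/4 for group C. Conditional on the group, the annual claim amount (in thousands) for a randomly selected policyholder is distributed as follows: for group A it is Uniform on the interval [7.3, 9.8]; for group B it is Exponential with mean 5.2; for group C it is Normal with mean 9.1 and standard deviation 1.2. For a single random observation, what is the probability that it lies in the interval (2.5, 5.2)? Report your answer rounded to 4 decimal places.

Conditional on each group, P(2.5 < X < 5.2): A: 0; B: 0.250428; C: 0.000577006.
By total probability, P(2.5 < X < 5.2) = 0.375·0 + 0.375·0.250428 + 0.25·0.000577006 = 0.0940548.

0.0941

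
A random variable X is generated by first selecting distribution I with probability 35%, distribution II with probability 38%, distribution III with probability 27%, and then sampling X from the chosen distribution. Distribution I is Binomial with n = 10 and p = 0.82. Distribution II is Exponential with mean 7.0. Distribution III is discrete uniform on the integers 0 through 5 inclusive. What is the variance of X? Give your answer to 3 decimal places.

Per component, I: μ=8.2, E[X²]=68.716; II: μ=7, E[X²]=98; III: μ=2.5, E[X²]=9.16667.
E[X] = 0.35·8.2 + 0.38·7 + 0.27·2.5 = 6.205.
E[X²] = 0.35·68.716 + 0.38·98 + 0.27·9.16667 = 63.7656.
Var(X) = E[X²] − (E[X])² = 63.7656 − 38.502 = 25.2636.

25.264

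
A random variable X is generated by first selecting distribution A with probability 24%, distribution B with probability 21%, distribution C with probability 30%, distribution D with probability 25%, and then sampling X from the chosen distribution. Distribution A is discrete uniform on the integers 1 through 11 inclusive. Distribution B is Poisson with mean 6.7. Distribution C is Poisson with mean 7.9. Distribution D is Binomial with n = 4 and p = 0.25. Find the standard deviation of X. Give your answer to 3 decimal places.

3.676

Per component, A: μ=6, E[X²]=46; B: μ=6.7, E[X²]=51.59; C: μ=7.9, E[X²]=70.31; D: μ=1, E[X²]=1.75.
E[X] = 0.24·6 + 0.21·6.7 + 0.3·7.9 + 0.25·1 = 5.467.
E[X²] = 0.24·46 + 0.21·51.59 + 0.3·70.31 + 0.25·1.75 = 43.4044.
Var(X) = E[X²] − (E[X])² = 43.4044 − 29.8881 = 13.5163.
SD(X) = √13.5163 = 3.67645.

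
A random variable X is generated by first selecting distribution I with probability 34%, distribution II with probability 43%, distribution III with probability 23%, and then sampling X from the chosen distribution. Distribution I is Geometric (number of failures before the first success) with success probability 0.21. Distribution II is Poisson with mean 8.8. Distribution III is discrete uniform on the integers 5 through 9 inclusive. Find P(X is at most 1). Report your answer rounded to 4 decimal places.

0.1284

Conditional on each component, P(X ≤ 1): I: 0.3759; II: 0.00147718; III: 0.
By total probability, P(X ≤ 1) = 0.34·0.3759 + 0.43·0.00147718 + 0.23·0 = 0.128441.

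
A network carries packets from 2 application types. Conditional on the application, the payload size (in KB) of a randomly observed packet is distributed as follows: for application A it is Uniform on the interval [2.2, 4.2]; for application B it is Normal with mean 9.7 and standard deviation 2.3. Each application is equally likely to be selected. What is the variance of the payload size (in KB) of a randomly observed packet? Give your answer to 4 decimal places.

13.3742

Per component, A: μ=3.2, E[X²]=10.5733; B: μ=9.7, E[X²]=99.38.
E[X] = 0.5·3.2 + 0.5·9.7 = 6.45.
E[X²] = 0.5·10.5733 + 0.5·99.38 = 54.9767.
Var(X) = E[X²] − (E[X])² = 54.9767 − 41.6025 = 13.3742.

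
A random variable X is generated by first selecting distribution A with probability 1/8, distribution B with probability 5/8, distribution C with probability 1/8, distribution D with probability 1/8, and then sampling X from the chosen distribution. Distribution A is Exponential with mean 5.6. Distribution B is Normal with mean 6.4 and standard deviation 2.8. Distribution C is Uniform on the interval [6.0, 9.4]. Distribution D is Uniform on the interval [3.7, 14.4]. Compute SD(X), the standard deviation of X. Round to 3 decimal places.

Per component, A: μ=5.6, E[X²]=62.72; B: μ=6.4, E[X²]=48.8; C: μ=7.7, E[X²]=60.2533; D: μ=9.05, E[X²]=91.4433.
E[X] = 0.125·5.6 + 0.625·6.4 + 0.125·7.7 + 0.125·9.05 = 6.79375.
E[X²] = 0.125·62.72 + 0.625·48.8 + 0.125·60.2533 + 0.125·91.4433 = 57.3021.
Var(X) = E[X²] − (E[X])² = 57.3021 − 46.155 = 11.147.
SD(X) = √11.147 = 3.33872.

3.339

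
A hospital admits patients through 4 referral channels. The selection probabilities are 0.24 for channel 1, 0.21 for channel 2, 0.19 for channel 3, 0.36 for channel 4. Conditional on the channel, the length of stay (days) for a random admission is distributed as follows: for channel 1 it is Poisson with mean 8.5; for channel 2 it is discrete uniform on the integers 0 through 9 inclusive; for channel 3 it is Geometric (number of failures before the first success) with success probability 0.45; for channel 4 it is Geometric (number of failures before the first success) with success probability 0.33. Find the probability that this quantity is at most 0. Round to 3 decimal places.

Conditional on each channel, P(X ≤ 0): 1: 0.000203468; 2: 0.1; 3: 0.45; 4: 0.33.
By total probability, P(X ≤ 0) = 0.24·0.000203468 + 0.21·0.1 + 0.19·0.45 + 0.36·0.33 = 0.225349.

0.225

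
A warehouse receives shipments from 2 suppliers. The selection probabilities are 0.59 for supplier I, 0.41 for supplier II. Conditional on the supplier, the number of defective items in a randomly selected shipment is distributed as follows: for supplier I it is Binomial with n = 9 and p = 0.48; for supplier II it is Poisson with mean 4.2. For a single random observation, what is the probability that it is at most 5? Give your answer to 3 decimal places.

Conditional on each supplier, P(X ≤ 5): I: 0.783856; II: 0.753143.
By total probability, P(X ≤ 5) = 0.59·0.783856 + 0.41·0.753143 = 0.771263.

0.771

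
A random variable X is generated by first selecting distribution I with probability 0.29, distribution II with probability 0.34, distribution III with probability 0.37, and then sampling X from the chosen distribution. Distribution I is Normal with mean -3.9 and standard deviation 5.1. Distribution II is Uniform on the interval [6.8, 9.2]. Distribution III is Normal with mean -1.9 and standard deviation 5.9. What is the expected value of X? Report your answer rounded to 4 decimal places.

0.8860

Component means — I: -3.9; II: 8; III: -1.9.
E[X] = 0.29·-3.9 + 0.34·8 + 0.37·-1.9 = 0.886.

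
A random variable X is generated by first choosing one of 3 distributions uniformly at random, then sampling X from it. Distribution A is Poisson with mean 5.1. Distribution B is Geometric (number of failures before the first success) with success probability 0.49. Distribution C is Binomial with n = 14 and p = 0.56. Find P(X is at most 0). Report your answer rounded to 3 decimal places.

Conditional on each component, P(X ≤ 0): A: 0.00609675; B: 0.49; C: 1.01938e-05.
By total probability, P(X ≤ 0) = 0.333333·0.00609675 + 0.333333·0.49 + 0.333333·1.01938e-05 = 0.165369.

0.165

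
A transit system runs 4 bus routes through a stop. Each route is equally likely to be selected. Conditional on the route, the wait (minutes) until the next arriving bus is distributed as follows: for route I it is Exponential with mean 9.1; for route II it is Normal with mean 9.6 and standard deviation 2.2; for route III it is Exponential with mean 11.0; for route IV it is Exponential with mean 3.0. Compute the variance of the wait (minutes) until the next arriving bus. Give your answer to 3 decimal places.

63.824

Per component, I: μ=9.1, E[X²]=165.62; II: μ=9.6, E[X²]=97; III: μ=11, E[X²]=242; IV: μ=3, E[X²]=18.
E[X] = 0.25·9.1 + 0.25·9.6 + 0.25·11 + 0.25·3 = 8.175.
E[X²] = 0.25·165.62 + 0.25·97 + 0.25·242 + 0.25·18 = 130.655.
Var(X) = E[X²] − (E[X])² = 130.655 − 66.8306 = 63.8244.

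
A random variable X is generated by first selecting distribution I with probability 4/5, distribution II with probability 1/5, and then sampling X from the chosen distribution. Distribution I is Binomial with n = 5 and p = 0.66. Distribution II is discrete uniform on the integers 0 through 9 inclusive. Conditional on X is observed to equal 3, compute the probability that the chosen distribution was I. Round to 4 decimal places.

0.9300

Likelihoods P(X=3 | ·): I: 0.332345; II: 0.1.
Posterior ∝ prior × likelihood. Numerator for I: 0.8·0.332345 = 0.265876.
Normalizing constant: 0.8·0.332345 + 0.2·0.1 = 0.285876.
P(I | observation) = 0.265876 / 0.285876 = 0.93004.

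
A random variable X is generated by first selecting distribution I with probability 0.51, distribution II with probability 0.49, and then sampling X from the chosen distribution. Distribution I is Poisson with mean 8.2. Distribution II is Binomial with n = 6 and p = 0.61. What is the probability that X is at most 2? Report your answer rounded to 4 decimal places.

Conditional on each component, P(X ≤ 2): I: 0.0117607; II: 0.165666.
By total probability, P(X ≤ 2) = 0.51·0.0117607 + 0.49·0.165666 = 0.087174.

0.0872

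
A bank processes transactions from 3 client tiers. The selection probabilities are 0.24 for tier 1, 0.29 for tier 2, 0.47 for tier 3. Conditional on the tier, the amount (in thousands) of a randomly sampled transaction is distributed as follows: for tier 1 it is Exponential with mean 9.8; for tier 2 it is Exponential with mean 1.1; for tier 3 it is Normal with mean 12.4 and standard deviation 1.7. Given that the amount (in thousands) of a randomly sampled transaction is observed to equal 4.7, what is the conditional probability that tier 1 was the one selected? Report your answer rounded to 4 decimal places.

0.8047

Likelihoods f(4.7 | ·): 1: 0.0631669; 2: 0.0126761; 3: 8.23306e-06.
Posterior ∝ prior × likelihood. Numerator for 1: 0.24·0.0631669 = 0.0151601.
Normalizing constant: 0.24·0.0631669 + 0.29·0.0126761 + 0.47·8.23306e-06 = 0.01884.
P(1 | observation) = 0.0151601 / 0.01884 = 0.804674.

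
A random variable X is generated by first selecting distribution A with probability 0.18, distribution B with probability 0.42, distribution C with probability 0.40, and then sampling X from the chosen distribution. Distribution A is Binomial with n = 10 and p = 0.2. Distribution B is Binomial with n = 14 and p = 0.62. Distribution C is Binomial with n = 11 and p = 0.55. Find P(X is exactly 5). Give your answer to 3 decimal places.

0.095

Conditional on each component, P(X = 5): A: 0.0264241; B: 0.0303023; C: 0.193077.
By total probability, P(X = 5) = 0.18·0.0264241 + 0.42·0.0303023 + 0.4·0.193077 = 0.0947141.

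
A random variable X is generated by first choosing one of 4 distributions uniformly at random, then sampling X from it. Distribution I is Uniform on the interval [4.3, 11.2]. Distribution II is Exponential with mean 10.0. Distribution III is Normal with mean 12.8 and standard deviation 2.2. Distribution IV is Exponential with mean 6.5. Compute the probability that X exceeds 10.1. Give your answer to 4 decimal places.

0.4063

Conditional on each component, P(X > 10.1): I: 0.15942; II: 0.364219; III: 0.89014; IV: 0.211433.
By total probability, P(X > 10.1) = 0.25·0.15942 + 0.25·0.364219 + 0.25·0.89014 + 0.25·0.211433 = 0.406303.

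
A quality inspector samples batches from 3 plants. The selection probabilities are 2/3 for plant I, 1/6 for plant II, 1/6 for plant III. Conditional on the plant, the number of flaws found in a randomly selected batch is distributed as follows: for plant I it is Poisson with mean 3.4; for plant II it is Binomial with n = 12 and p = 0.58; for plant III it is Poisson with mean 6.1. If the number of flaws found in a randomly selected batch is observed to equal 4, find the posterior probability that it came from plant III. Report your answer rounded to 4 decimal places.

0.1396

Likelihoods P(X=4 | ·): I: 0.185825; II: 0.054239; III: 0.129393.
Posterior ∝ prior × likelihood. Numerator for III: 0.166667·0.129393 = 0.0215655.
Normalizing constant: 0.666667·0.185825 + 0.166667·0.054239 + 0.166667·0.129393 = 0.154488.
P(III | observation) = 0.0215655 / 0.154488 = 0.139593.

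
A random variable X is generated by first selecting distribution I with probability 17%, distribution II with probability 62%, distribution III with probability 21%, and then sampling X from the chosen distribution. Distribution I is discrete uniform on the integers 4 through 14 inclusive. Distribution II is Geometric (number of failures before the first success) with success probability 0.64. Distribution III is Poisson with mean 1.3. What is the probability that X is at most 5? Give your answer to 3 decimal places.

Conditional on each component, P(X ≤ 5): I: 0.181818; II: 0.997823; III: 0.997769.
By total probability, P(X ≤ 5) = 0.17·0.181818 + 0.62·0.997823 + 0.21·0.997769 = 0.859091.

0.859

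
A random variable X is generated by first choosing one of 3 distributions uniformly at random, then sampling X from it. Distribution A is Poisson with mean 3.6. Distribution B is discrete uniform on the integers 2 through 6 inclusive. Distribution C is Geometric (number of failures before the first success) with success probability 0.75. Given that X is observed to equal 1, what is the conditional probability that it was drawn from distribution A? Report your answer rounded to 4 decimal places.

Likelihoods P(X=1 | ·): A: 0.0983654; B: 0; C: 0.1875.
Posterior ∝ prior × likelihood. Numerator for A: 0.333333·0.0983654 = 0.0327885.
Normalizing constant: 0.333333·0.0983654 + 0.333333·0 + 0.333333·0.1875 = 0.0952885.
P(A | observation) = 0.0327885 / 0.0952885 = 0.344097.

0.3441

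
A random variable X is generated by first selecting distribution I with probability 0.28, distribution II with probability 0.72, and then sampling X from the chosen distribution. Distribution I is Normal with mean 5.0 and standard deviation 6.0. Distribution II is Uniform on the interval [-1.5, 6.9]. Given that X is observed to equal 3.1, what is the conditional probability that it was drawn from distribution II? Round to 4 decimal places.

Likelihoods f(3.1 | ·): I: 0.0632388; II: 0.119048.
Posterior ∝ prior × likelihood. Numerator for II: 0.72·0.119048 = 0.0857143.
Normalizing constant: 0.28·0.0632388 + 0.72·0.119048 = 0.103421.
P(II | observation) = 0.0857143 / 0.103421 = 0.828789.

0.8288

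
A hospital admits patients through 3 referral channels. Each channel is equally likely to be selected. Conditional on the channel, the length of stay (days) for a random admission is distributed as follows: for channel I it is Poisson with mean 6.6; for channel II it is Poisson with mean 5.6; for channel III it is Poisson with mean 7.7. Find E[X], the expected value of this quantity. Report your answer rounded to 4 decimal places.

Component means — I: 6.6; II: 5.6; III: 7.7.
E[X] = 0.333333·6.6 + 0.333333·5.6 + 0.333333·7.7 = 6.63333.

6.6333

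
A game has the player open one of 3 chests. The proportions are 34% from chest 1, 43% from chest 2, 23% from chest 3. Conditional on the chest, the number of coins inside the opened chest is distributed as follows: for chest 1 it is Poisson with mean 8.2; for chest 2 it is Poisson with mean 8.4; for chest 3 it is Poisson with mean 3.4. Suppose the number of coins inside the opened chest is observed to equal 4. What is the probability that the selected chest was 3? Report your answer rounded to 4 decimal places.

Likelihoods P(X=4 | ·): 1: 0.0517404; 2: 0.0466479; 3: 0.185825.
Posterior ∝ prior × likelihood. Numerator for 3: 0.23·0.185825 = 0.0427397.
Normalizing constant: 0.34·0.0517404 + 0.43·0.0466479 + 0.23·0.185825 = 0.08039.
P(3 | observation) = 0.0427397 / 0.08039 = 0.531654.

0.5317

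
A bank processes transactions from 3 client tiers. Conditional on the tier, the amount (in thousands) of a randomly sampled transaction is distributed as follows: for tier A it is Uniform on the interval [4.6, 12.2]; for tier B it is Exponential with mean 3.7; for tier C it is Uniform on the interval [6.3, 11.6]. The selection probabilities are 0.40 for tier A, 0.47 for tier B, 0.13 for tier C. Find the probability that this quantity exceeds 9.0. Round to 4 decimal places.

0.2735

Conditional on each tier, P(X > 9.0): A: 0.421053; B: 0.0878229; C: 0.490566.
By total probability, P(X > 9.0) = 0.4·0.421053 + 0.47·0.0878229 + 0.13·0.490566 = 0.273471.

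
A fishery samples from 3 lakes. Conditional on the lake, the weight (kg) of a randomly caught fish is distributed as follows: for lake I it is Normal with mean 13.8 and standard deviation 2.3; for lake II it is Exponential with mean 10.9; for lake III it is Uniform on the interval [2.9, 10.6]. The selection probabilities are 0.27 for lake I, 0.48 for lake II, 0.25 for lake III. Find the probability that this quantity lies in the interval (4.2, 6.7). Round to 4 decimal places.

Conditional on each lake, P(4.2 < X < 6.7): I: 0.000996115; II: 0.139418; III: 0.324675.
By total probability, P(4.2 < X < 6.7) = 0.27·0.000996115 + 0.48·0.139418 + 0.25·0.324675 = 0.148358.

0.1484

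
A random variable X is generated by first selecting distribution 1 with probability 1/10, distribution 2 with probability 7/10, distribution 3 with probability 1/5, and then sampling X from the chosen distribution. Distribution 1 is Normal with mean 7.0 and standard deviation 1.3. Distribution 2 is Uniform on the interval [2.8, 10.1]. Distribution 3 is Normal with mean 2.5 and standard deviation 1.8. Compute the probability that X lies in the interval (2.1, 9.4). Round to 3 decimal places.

0.847

Conditional on each component, P(2.1 < X < 9.4): 1: 0.967483; 2: 0.90411; 3: 0.587866.
By total probability, P(2.1 < X < 9.4) = 0.1·0.967483 + 0.7·0.90411 + 0.2·0.587866 = 0.847198.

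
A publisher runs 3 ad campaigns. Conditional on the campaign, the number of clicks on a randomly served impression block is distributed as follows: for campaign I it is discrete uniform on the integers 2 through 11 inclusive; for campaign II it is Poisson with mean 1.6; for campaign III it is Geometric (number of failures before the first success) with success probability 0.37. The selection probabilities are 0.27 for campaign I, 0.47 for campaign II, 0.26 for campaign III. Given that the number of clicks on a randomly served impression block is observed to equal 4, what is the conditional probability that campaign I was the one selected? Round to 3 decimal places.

Likelihoods P(X=4 | ·): I: 0.1; II: 0.0551312; III: 0.058286.
Posterior ∝ prior × likelihood. Numerator for I: 0.27·0.1 = 0.027.
Normalizing constant: 0.27·0.1 + 0.47·0.0551312 + 0.26·0.058286 = 0.068066.
P(I | observation) = 0.027 / 0.068066 = 0.396674.

0.397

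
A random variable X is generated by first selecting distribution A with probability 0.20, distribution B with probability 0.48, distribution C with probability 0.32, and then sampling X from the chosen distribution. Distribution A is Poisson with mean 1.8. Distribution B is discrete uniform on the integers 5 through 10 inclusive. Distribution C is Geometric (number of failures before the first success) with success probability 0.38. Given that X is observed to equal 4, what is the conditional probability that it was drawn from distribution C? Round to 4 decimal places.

0.5541

Likelihoods P(X=4 | ·): A: 0.0723017; B: 0; C: 0.0561501.
Posterior ∝ prior × likelihood. Numerator for C: 0.32·0.0561501 = 0.017968.
Normalizing constant: 0.2·0.0723017 + 0.48·0 + 0.32·0.0561501 = 0.0324284.
P(C | observation) = 0.017968 / 0.0324284 = 0.554083.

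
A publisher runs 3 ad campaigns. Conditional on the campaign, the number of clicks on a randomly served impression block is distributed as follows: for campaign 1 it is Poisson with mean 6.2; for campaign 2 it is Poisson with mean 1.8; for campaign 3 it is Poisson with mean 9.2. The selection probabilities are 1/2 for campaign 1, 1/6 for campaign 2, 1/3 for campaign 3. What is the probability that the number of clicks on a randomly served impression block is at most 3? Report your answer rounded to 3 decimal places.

0.222

Conditional on each campaign, P(X ≤ 3): 1: 0.134229; 2: 0.891292; 3: 0.0184196.
By total probability, P(X ≤ 3) = 0.5·0.134229 + 0.166667·0.891292 + 0.333333·0.0184196 = 0.221803.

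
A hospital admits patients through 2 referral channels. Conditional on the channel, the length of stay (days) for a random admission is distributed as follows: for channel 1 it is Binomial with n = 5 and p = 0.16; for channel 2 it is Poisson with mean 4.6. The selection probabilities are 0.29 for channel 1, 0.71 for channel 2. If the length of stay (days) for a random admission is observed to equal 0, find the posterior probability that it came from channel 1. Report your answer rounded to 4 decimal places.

0.9444

Likelihoods P(X=0 | ·): 1: 0.418212; 2: 0.0100518.
Posterior ∝ prior × likelihood. Numerator for 1: 0.29·0.418212 = 0.121281.
Normalizing constant: 0.29·0.418212 + 0.71·0.0100518 = 0.128418.
P(1 | observation) = 0.121281 / 0.128418 = 0.944425.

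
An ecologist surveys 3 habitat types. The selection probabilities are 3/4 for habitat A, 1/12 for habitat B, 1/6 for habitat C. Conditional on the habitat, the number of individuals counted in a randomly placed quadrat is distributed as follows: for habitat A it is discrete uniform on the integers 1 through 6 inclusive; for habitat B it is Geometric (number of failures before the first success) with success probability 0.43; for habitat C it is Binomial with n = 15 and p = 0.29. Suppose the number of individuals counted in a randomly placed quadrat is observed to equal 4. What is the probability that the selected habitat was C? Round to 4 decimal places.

Likelihoods P(X=4 | ·): A: 0.166667; B: 0.0453908; C: 0.223134.
Posterior ∝ prior × likelihood. Numerator for C: 0.166667·0.223134 = 0.0371891.
Normalizing constant: 0.75·0.166667 + 0.0833333·0.0453908 + 0.166667·0.223134 = 0.165972.
P(C | observation) = 0.0371891 / 0.165972 = 0.224069.

0.2241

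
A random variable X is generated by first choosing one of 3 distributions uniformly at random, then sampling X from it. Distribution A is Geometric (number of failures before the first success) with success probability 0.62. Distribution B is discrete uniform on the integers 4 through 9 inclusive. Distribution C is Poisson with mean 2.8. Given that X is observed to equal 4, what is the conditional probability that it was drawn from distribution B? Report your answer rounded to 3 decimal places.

Likelihoods P(X=4 | ·): A: 0.0129278; B: 0.166667; C: 0.155739.
Posterior ∝ prior × likelihood. Numerator for B: 0.333333·0.166667 = 0.0555556.
Normalizing constant: 0.333333·0.0129278 + 0.333333·0.166667 + 0.333333·0.155739 = 0.111778.
P(B | observation) = 0.0555556 / 0.111778 = 0.497018.

0.497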